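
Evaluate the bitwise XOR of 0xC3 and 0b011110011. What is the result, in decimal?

48

0xC3 = 11000011
b = 11110011
XOR → 00110000 = 48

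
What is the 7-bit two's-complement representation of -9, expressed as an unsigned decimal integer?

119

9 in 7 bits: 0001001
Invert: 1110110
Add 1:  1110111 = 119
(Check: 2^7 - 9 = 128 - 9 = 119.)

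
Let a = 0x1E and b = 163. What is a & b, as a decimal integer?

2

0x1E = 00011110
163 = 10100011
AND → 00000010 = 2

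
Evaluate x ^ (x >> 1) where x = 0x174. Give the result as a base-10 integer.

462

x = 101110100 = 372
x>>1 = 010111010
XOR  = 111001110 = 462
(x ^ (x >> 1) gives the standard binary-reflected Gray code of x.)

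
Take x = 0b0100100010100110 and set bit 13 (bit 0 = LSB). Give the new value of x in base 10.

26790

x = 0100100010100110
bit 13 is currently 0; set it via x | (1 << 13) = x | 8192
→ 0110100010100110 = 26790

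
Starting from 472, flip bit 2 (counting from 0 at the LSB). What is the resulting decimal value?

x = 00111011000
bit 2 is currently 0; toggle it via x ^ (1 << 2) = x ^ 4
→ 00111011100 = 476

476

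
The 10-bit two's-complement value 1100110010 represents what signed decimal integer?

pattern = 1100110010 (MSB is 1 ⇒ negative)
Invert: 0011001101, add 1 → 0011001110 = 206, so the value is -206.
(Equivalently: 818 - 2^10 = 818 - 1024 = -206.)

-206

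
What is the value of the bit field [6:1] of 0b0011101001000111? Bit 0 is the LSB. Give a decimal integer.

v = 0011101001000111
Shift right by 1: 001110100100011
Mask low 6 bits: 100011 = 35

35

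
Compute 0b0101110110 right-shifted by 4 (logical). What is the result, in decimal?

x = 101110110
shift right by 4 → 000010111 = 23
(equivalently, floor(374 / 16))

23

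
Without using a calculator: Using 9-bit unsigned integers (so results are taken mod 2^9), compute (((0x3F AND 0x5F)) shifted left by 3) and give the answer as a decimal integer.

248

0x3F = 000111111
0x5F = 001011111
→ AND → 000011111 = 31
→ shifted left by 3 (mod 2^9) → 011111000 = 248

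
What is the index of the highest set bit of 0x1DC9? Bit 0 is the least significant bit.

0x1DC9 = 1110111001001
The topmost 1 is at position 12 (since 2^12 = 4096 ≤ 7625 < 8192).

12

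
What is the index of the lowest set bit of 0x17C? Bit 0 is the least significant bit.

0x17C = 101111100
Trailing zeros: 2, so the lowest set bit is bit 2 (value 4).

2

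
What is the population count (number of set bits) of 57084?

57084 = 1101111011111100
Count the 1s: 1 + 1 + 1 + 1 + 1 + 1 + 1 + 1 + 1 + 1 + 1 + 1 = 12

12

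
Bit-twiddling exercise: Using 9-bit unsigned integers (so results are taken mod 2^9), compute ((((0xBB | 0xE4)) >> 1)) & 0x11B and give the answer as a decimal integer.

0xBB = 010111011
0xE4 = 011100100
→ | → 011111111 = 255
→ >> 1 → 001111111 = 127
0x11B = 100011011
→ & → 000011011 = 27

27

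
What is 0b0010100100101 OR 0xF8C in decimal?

a = 010100100101
0xF8C = 111110001100
 OR → 111110101101 = 4013

4013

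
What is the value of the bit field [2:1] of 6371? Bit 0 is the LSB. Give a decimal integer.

1

v = 01100011100011
Shift right by 1: 0110001110001
Mask low 2 bits: 01 = 1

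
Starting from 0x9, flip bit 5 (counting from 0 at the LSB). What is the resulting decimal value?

41

x = 00001001
bit 5 is currently 0; toggle it via x ^ (1 << 5) = x ^ 32
→ 00101001 = 41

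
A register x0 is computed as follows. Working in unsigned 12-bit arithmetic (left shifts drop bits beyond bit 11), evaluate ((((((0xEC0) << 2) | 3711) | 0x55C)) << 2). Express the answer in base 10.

3580

0xEC0 = 111011000000
→ << 2 (mod 2^12) → 101100000000 = 2816
3711 = 111001111111
→ | → 111101111111 = 3967
0x55C = 010101011100
→ | → 111101111111 = 3967
→ << 2 (mod 2^12) → 110111111100 = 3580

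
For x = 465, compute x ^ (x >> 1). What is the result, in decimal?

313

x = 111010001 = 465
x>>1 = 011101000
XOR  = 100111001 = 313
(x ^ (x >> 1) gives the standard binary-reflected Gray code of x.)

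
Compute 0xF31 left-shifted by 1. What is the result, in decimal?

0xF31 = 0111100110001
shift left by 1 → 1111001100010 = 7778
(equivalently, 3889 × 2^1 = 3889 × 2)

7778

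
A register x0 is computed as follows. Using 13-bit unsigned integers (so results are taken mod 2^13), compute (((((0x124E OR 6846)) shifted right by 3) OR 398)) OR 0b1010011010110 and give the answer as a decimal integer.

0x124E = 1001001001110
6846 = 1101010111110
→ OR → 1101011111110 = 6910
→ shifted right by 3 → 0001101011111 = 863
398 = 0000110001110
→ OR → 0001111011111 = 991
0b1010011010110 = 1010011010110
→ OR → 1011111011111 = 6111

6111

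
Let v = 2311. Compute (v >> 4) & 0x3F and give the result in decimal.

v = 100100000111
Shift right by 4: 10010000
Mask low 6 bits: 010000 = 16

16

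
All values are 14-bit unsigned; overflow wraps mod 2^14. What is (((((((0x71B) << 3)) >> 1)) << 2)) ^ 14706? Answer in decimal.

0x71B = 00011100011011
→ << 3 (mod 2^14) → 11100011011000 = 14552
→ >> 1 → 01110001101100 = 7276
→ << 2 (mod 2^14) → 11000110110000 = 12720
14706 = 11100101110010
→ ^ → 00100011000010 = 2242

2242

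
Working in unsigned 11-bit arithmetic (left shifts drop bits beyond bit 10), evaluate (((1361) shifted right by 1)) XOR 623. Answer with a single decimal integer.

199

1361 = 10101010001
→ shifted right by 1 → 01010101000 = 680
623 = 01001101111
→ XOR → 00011000111 = 199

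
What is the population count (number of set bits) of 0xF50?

6

0xF50 = 111101010000
Count the 1s: 1 + 1 + 1 + 1 + 1 + 1 = 6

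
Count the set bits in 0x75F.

0x75F = 11101011111
Count the 1s: 1 + 1 + 1 + 1 + 1 + 1 + 1 + 1 + 1 = 9

9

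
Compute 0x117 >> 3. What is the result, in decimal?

34

0x117 = 100010111
shift right by 3 → 000100010 = 34
(equivalently, floor(279 / 8))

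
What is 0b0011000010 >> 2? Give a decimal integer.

48

x = 11000010
shift right by 2 → 00110000 = 48
(equivalently, floor(194 / 4))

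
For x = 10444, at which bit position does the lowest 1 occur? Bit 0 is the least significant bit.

2

10444 = 10100011001100
Trailing zeros: 2, so the lowest set bit is bit 2 (value 4).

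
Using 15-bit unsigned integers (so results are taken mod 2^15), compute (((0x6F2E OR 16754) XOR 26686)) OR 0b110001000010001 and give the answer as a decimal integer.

26449

0x6F2E = 110111100101110
16754 = 100000101110010
→ OR → 110111101111110 = 28542
26686 = 110100000111110
→ XOR → 000011101000000 = 1856
0b110001000010001 = 110001000010001
→ OR → 110011101010001 = 26449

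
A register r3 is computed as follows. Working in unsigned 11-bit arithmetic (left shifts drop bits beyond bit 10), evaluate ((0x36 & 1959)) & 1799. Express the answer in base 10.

6

0x36 = 00000110110
1959 = 11110100111
→ & → 00000100110 = 38
1799 = 11100000111
→ & → 00000000110 = 6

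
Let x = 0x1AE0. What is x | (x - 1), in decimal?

x = 1101011100000 = 6880
x - 1 = 1101011011111
OR    = 1101011111111 = 6911
(x | (x - 1) sets all bits below the lowest set bit.)

6911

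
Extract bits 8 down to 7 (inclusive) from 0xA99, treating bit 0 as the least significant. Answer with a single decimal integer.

v = 101010011001
Shift right by 7: 10101
Mask low 2 bits: 01 = 1

1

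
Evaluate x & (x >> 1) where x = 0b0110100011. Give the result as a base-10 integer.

x = 110100011 = 419
x>>1 = 011010001
AND  = 010000001 = 129
(x & (x >> 1) has a 1 wherever x has two consecutive 1 bits.)

129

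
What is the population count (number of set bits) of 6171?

6

6171 = 1100000011011
Count the 1s: 1 + 1 + 1 + 1 + 1 + 1 = 6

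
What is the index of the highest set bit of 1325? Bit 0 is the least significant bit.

1325 = 10100101101
The topmost 1 is at position 10 (since 2^10 = 1024 ≤ 1325 < 2048).

10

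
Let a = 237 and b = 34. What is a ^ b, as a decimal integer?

207

237 = 11101101
34 = 00100010
XOR → 11001111 = 207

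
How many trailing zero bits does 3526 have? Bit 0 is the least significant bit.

3526 = 110111000110
Trailing zeros: 1, so the lowest set bit is bit 1 (value 2).

1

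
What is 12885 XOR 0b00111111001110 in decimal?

12885 = 11001001010101
b = 00111111001110
XOR → 11110110011011 = 15771

15771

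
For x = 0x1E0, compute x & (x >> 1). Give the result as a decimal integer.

x = 111100000 = 480
x>>1 = 011110000
AND  = 011100000 = 224
(x & (x >> 1) has a 1 wherever x has two consecutive 1 bits.)

224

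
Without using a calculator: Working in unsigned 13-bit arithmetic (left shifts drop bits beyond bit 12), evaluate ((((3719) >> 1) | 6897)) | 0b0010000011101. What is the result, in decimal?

8191

3719 = 0111010000111
→ >> 1 → 0011101000011 = 1859
6897 = 1101011110001
→ | → 1111111110011 = 8179
0b0010000011101 = 0010000011101
→ | → 1111111111111 = 8191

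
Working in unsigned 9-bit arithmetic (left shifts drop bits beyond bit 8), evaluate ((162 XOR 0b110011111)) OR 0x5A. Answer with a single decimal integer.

162 = 010100010
0b110011111 = 110011111
→ XOR → 100111101 = 317
0x5A = 001011010
→ OR → 101111111 = 383

383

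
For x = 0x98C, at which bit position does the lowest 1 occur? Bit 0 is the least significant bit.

0x98C = 100110001100
Trailing zeros: 2, so the lowest set bit is bit 2 (value 4).

2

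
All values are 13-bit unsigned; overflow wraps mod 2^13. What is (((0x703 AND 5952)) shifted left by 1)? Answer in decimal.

0x703 = 0011100000011
5952 = 1011101000000
→ AND → 0011100000000 = 1792
→ shifted left by 1 (mod 2^13) → 0111000000000 = 3584

3584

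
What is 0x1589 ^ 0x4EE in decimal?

0x1589 = 1010110001001
0x4EE = 0010011101110
XOR → 1000101100111 = 4455

4455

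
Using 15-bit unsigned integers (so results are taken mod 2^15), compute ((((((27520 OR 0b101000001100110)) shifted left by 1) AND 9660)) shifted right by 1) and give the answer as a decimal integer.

27520 = 110101110000000
0b101000001100110 = 101000001100110
→ OR → 111101111100110 = 31718
→ shifted left by 1 (mod 2^15) → 111011111001100 = 30668
9660 = 010010110111100
→ AND → 010010110001100 = 9612
→ shifted right by 1 → 001001011000110 = 4806

4806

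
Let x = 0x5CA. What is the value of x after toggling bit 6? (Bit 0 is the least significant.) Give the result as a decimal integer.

1418

x = 0010111001010
bit 6 is currently 1; toggle it via x ^ (1 << 6) = x ^ 64
→ 0010110001010 = 1418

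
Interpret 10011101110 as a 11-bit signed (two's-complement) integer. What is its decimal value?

pattern = 10011101110 (MSB is 1 ⇒ negative)
Invert: 01100010001, add 1 → 01100010010 = 786, so the value is -786.
(Equivalently: 1262 - 2^11 = 1262 - 2048 = -786.)

-786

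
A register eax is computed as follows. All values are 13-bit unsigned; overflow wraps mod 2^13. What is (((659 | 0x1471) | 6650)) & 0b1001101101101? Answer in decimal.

659 = 0001010010011
0x1471 = 1010001110001
→ | → 1011011110011 = 5875
6650 = 1100111111010
→ | → 1111111111011 = 8187
0b1001101101101 = 1001101101101
→ & → 1001101101001 = 4969

4969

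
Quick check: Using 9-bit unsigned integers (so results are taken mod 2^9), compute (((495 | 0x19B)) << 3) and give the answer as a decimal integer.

495 = 111101111
0x19B = 110011011
→ | → 111111111 = 511
→ << 3 (mod 2^9) → 111111000 = 504

504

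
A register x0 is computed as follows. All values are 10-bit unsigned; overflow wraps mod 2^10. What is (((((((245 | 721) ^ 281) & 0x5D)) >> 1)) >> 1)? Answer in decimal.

245 = 0011110101
721 = 1011010001
→ | → 1011110101 = 757
281 = 0100011001
→ ^ → 1111101100 = 1004
0x5D = 0001011101
→ & → 0001001100 = 76
→ >> 1 → 0000100110 = 38
→ >> 1 → 0000010011 = 19

19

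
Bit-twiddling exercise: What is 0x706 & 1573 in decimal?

0x706 = 11100000110
1573 = 11000100101
AND → 11000000100 = 1540

1540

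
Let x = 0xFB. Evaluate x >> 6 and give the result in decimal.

3

0xFB = 11111011
shift right by 6 → 00000011 = 3
(equivalently, floor(251 / 64))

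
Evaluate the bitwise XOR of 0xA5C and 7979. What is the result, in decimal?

0xA5C = 0101001011100
7979 = 1111100101011
XOR → 1010101110111 = 5495

5495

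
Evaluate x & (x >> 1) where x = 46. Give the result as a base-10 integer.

x = 101110 = 46
x>>1 = 010111
AND  = 000110 = 6
(x & (x >> 1) has a 1 wherever x has two consecutive 1 bits.)

6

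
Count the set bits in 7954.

7

7954 = 1111100010010
Count the 1s: 1 + 1 + 1 + 1 + 1 + 1 + 1 = 7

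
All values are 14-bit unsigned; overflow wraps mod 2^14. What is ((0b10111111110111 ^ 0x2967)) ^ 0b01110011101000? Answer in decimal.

0b10111111110111 = 10111111110111
0x2967 = 10100101100111
→ ^ → 00011010010000 = 1680
0b01110011101000 = 01110011101000
→ ^ → 01101001111000 = 6776

6776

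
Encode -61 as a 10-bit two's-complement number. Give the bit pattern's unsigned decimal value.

963

61 in 10 bits: 0000111101
Invert: 1111000010
Add 1:  1111000011 = 963
(Check: 2^10 - 61 = 1024 - 61 = 963.)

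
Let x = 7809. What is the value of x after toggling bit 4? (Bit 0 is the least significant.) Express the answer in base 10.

7825

x = 1111010000001
bit 4 is currently 0; toggle it via x ^ (1 << 4) = x ^ 16
→ 1111010010001 = 7825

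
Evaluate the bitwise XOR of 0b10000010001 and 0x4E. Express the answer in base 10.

a = 10000010001
0x4E = 00001001110
XOR → 10001011111 = 1119

1119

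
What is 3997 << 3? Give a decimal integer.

3997 = 000111110011101
shift left by 3 → 111110011101000 = 31976
(equivalently, 3997 × 2^3 = 3997 × 8)

31976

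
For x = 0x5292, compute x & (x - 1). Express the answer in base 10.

x = 101001010010010 = 21138
x - 1 = 101001010010001
AND   = 101001010010000 = 21136
(x & (x - 1) clears the lowest set bit of x.)

21136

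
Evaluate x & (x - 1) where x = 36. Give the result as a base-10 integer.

x = 100100 = 36
x - 1 = 100011
AND   = 100000 = 32
(x & (x - 1) clears the lowest set bit of x.)

32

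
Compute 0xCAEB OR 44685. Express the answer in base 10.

61167

0xCAEB = 1100101011101011
44685 = 1010111010001101
 OR → 1110111011101111 = 61167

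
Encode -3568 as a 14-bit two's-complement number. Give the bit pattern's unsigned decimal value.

3568 in 14 bits: 00110111110000
Invert: 11001000001111
Add 1:  11001000010000 = 12816
(Check: 2^14 - 3568 = 16384 - 3568 = 12816.)

12816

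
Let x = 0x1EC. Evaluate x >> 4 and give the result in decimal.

30

0x1EC = 111101100
shift right by 4 → 000011110 = 30
(equivalently, floor(492 / 16))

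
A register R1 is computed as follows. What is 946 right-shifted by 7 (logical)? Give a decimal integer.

7

946 = 1110110010
shift right by 7 → 0000000111 = 7
(equivalently, floor(946 / 128))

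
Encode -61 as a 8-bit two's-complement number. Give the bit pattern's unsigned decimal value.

61 in 8 bits: 00111101
Invert: 11000010
Add 1:  11000011 = 195
(Check: 2^8 - 61 = 256 - 61 = 195.)

195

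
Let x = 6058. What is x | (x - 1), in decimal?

6059

x = 1011110101010 = 6058
x - 1 = 1011110101001
OR    = 1011110101011 = 6059
(x | (x - 1) sets all bits below the lowest set bit.)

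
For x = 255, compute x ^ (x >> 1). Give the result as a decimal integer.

x = 11111111 = 255
x>>1 = 01111111
XOR  = 10000000 = 128
(x ^ (x >> 1) gives the standard binary-reflected Gray code of x.)

128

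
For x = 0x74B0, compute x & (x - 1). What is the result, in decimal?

29856

x = 111010010110000 = 29872
x - 1 = 111010010101111
AND   = 111010010100000 = 29856
(x & (x - 1) clears the lowest set bit of x.)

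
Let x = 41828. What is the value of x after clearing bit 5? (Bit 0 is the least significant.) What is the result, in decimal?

41796

x = 1010001101100100
bit 5 is currently 1; clear it via x & ~(1 << 5) = x & ~32
→ 1010001101000100 = 41796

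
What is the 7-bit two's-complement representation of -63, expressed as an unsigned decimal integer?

63 in 7 bits: 0111111
Invert: 1000000
Add 1:  1000001 = 65
(Check: 2^7 - 63 = 128 - 63 = 65.)

65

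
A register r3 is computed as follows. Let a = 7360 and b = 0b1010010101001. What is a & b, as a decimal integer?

7360 = 1110011000000
b = 1010010101001
AND → 1010010000000 = 5248

5248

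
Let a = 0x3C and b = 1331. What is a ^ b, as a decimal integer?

1295

0x3C = 00000111100
1331 = 10100110011
XOR → 10100001111 = 1295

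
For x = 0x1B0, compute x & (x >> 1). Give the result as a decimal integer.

144

x = 110110000 = 432
x>>1 = 011011000
AND  = 010010000 = 144
(x & (x >> 1) has a 1 wherever x has two consecutive 1 bits.)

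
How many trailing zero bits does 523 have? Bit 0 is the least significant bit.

0

523 = 1000001011
Trailing zeros: 0, so the lowest set bit is bit 0 (value 1).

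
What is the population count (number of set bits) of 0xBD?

0xBD = 10111101
Count the 1s: 1 + 1 + 1 + 1 + 1 + 1 = 6

6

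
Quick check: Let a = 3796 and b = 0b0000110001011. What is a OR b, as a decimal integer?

3796 = 111011010100
b = 000110001011
 OR → 111111011111 = 4063

4063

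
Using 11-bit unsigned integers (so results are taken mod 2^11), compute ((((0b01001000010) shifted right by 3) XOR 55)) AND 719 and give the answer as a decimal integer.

79

0b01001000010 = 01001000010
→ shifted right by 3 → 00001001000 = 72
55 = 00000110111
→ XOR → 00001111111 = 127
719 = 01011001111
→ AND → 00001001111 = 79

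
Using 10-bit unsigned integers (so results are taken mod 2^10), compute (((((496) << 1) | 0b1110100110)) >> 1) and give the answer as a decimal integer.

499

496 = 0111110000
→ << 1 (mod 2^10) → 1111100000 = 992
0b1110100110 = 1110100110
→ | → 1111100110 = 998
→ >> 1 → 0111110011 = 499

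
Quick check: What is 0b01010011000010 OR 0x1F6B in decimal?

8171

a = 1010011000010
0x1F6B = 1111101101011
 OR → 1111111101011 = 8171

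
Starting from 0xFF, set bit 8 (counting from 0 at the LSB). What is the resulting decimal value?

511

x = 000000011111111
bit 8 is currently 0; set it via x | (1 << 8) = x | 256
→ 000000111111111 = 511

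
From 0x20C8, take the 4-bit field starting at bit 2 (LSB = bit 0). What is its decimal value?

v = 10000011001000
Shift right by 2: 100000110010
Mask low 4 bits: 0010 = 2

2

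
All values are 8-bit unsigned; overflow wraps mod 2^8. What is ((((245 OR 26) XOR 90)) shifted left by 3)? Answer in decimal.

245 = 11110101
26 = 00011010
→ OR → 11111111 = 255
90 = 01011010
→ XOR → 10100101 = 165
→ shifted left by 3 (mod 2^8) → 00101000 = 40

40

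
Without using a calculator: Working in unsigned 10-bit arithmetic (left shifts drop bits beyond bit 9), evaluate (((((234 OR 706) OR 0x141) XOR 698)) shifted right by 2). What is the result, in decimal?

234 = 0011101010
706 = 1011000010
→ OR → 1011101010 = 746
0x141 = 0101000001
→ OR → 1111101011 = 1003
698 = 1010111010
→ XOR → 0101010001 = 337
→ shifted right by 2 → 0001010100 = 84

84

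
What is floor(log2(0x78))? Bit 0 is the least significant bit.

6

0x78 = 1111000
The topmost 1 is at position 6 (since 2^6 = 64 ≤ 120 < 128).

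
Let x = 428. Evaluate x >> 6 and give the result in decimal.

6

428 = 110101100
shift right by 6 → 000000110 = 6
(equivalently, floor(428 / 64))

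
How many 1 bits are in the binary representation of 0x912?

0x912 = 100100010010
Count the 1s: 1 + 1 + 1 + 1 = 4

4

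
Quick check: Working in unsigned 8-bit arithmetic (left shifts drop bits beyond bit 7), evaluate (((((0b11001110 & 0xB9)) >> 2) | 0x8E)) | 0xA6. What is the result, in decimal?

174

0b11001110 = 11001110
0xB9 = 10111001
→ & → 10001000 = 136
→ >> 2 → 00100010 = 34
0x8E = 10001110
→ | → 10101110 = 174
0xA6 = 10100110
→ | → 10101110 = 174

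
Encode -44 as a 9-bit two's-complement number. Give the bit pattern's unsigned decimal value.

44 in 9 bits: 000101100
Invert: 111010011
Add 1:  111010100 = 468
(Check: 2^9 - 44 = 512 - 44 = 468.)

468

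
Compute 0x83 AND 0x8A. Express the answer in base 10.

0x83 = 10000011
0x8A = 10001010
AND → 10000010 = 130

130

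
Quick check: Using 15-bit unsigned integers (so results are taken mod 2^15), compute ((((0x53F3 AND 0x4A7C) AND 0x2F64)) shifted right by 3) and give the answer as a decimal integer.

76

0x53F3 = 101001111110011
0x4A7C = 100101001111100
→ AND → 100001001110000 = 17008
0x2F64 = 010111101100100
→ AND → 000001001100000 = 608
→ shifted right by 3 → 000000001001100 = 76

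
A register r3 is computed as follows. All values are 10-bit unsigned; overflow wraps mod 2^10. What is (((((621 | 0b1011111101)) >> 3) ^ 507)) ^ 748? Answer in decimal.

840

621 = 1001101101
0b1011111101 = 1011111101
→ | → 1011111101 = 765
→ >> 3 → 0001011111 = 95
507 = 0111111011
→ ^ → 0110100100 = 420
748 = 1011101100
→ ^ → 1101001000 = 840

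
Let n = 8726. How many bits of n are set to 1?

5

8726 = 10001000010110
Count the 1s: 1 + 1 + 1 + 1 + 1 = 5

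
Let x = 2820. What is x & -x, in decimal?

4

x = 101100000100 = 2820
-x (two's complement) = …010011111100
AND   = 000000000100 = 4
(x & -x isolates the lowest set bit of x.)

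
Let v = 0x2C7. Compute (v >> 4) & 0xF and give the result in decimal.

12

v = 1011000111
Shift right by 4: 101100
Mask low 4 bits: 1100 = 12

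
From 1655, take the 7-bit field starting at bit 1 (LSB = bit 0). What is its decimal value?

59

v = 11001110111
Shift right by 1: 1100111011
Mask low 7 bits: 0111011 = 59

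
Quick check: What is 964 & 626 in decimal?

576

964 = 1111000100
626 = 1001110010
AND → 1001000000 = 576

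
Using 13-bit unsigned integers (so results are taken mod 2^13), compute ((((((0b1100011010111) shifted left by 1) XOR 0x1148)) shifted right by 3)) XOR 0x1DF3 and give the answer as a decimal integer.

7663

0b1100011010111 = 1100011010111
→ shifted left by 1 (mod 2^13) → 1000110101110 = 4526
0x1148 = 1000101001000
→ XOR → 0000011100110 = 230
→ shifted right by 3 → 0000000011100 = 28
0x1DF3 = 1110111110011
→ XOR → 1110111101111 = 7663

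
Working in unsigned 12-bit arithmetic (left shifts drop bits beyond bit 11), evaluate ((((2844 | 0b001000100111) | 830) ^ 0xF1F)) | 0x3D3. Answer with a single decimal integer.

2035

2844 = 101100011100
0b001000100111 = 001000100111
→ | → 101100111111 = 2879
830 = 001100111110
→ | → 101100111111 = 2879
0xF1F = 111100011111
→ ^ → 010000100000 = 1056
0x3D3 = 001111010011
→ | → 011111110011 = 2035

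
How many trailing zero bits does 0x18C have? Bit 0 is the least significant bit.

2

0x18C = 110001100
Trailing zeros: 2, so the lowest set bit is bit 2 (value 4).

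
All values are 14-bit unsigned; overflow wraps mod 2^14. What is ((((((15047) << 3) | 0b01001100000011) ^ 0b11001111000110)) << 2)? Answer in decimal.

5108

15047 = 11101011000111
→ << 3 (mod 2^14) → 01011000111000 = 5688
0b01001100000011 = 01001100000011
→ | → 01011100111011 = 5947
0b11001111000110 = 11001111000110
→ ^ → 10010011111101 = 9469
→ << 2 (mod 2^14) → 01001111110100 = 5108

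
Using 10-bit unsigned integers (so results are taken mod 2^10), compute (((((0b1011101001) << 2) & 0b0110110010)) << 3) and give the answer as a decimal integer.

256

0b1011101001 = 1011101001
→ << 2 (mod 2^10) → 1110100100 = 932
0b0110110010 = 0110110010
→ & → 0110100000 = 416
→ << 3 (mod 2^10) → 0100000000 = 256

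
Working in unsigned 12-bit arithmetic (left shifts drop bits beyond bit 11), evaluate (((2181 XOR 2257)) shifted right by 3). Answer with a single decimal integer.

10

2181 = 100010000101
2257 = 100011010001
→ XOR → 000001010100 = 84
→ shifted right by 3 → 000000001010 = 10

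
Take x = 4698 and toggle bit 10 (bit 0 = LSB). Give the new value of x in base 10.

x = 1001001011010
bit 10 is currently 0; toggle it via x ^ (1 << 10) = x ^ 1024
→ 1011001011010 = 5722

5722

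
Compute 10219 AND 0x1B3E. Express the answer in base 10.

810

10219 = 10011111101011
0x1B3E = 01101100111110
AND → 00001100101010 = 810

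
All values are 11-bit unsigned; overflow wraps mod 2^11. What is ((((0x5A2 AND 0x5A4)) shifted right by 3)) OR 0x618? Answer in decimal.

0x5A2 = 10110100010
0x5A4 = 10110100100
→ AND → 10110100000 = 1440
→ shifted right by 3 → 00010110100 = 180
0x618 = 11000011000
→ OR → 11010111100 = 1724

1724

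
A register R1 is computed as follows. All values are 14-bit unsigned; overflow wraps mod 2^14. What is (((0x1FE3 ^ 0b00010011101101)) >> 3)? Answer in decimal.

865

0x1FE3 = 01111111100011
0b00010011101101 = 00010011101101
→ ^ → 01101100001110 = 6926
→ >> 3 → 00001101100001 = 865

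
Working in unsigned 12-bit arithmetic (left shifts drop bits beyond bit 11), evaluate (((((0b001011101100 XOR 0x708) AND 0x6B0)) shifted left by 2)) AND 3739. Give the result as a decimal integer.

0b001011101100 = 001011101100
0x708 = 011100001000
→ XOR → 010111100100 = 1508
0x6B0 = 011010110000
→ AND → 010010100000 = 1184
→ shifted left by 2 (mod 2^12) → 001010000000 = 640
3739 = 111010011011
→ AND → 001010000000 = 640

640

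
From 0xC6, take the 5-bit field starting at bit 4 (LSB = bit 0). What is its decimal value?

12

v = 011000110
Shift right by 4: 01100
Mask low 5 bits: 01100 = 12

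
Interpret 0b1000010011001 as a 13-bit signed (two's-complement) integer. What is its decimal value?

-3943

pattern = 1000010011001 (MSB is 1 ⇒ negative)
Invert: 0111101100110, add 1 → 0111101100111 = 3943, so the value is -3943.
(Equivalently: 4249 - 2^13 = 4249 - 8192 = -3943.)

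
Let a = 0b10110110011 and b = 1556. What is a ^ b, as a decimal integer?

935

a = 10110110011
1556 = 11000010100
XOR → 01110100111 = 935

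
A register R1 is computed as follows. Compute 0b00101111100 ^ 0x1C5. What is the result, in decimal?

185

a = 101111100
0x1C5 = 111000101
XOR → 010111001 = 185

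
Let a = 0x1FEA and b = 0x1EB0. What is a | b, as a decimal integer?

8186

0x1FEA = 1111111101010
0x1EB0 = 1111010110000
 OR → 1111111111010 = 8186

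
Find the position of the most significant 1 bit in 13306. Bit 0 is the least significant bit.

13

13306 = 11001111111010
The topmost 1 is at position 13 (since 2^13 = 8192 ≤ 13306 < 16384).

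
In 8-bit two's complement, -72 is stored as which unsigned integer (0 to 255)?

72 in 8 bits: 01001000
Invert: 10110111
Add 1:  10111000 = 184
(Check: 2^8 - 72 = 256 - 72 = 184.)

184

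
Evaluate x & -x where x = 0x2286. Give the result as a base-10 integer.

2

x = 10001010000110 = 8838
-x (two's complement) = …01110101111010
AND   = 00000000000010 = 2
(x & -x isolates the lowest set bit of x.)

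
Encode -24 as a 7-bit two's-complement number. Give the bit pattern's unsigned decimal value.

104

24 in 7 bits: 0011000
Invert: 1100111
Add 1:  1101000 = 104
(Check: 2^7 - 24 = 128 - 24 = 104.)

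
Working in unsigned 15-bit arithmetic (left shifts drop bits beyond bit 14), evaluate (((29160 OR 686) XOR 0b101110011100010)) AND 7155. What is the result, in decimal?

2816

29160 = 111000111101000
686 = 000001010101110
→ OR → 111001111101110 = 29678
0b101110011100010 = 101110011100010
→ XOR → 010111100001100 = 12044
7155 = 001101111110011
→ AND → 000101100000000 = 2816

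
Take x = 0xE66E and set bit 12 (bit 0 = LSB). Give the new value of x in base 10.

63086

x = 1110011001101110
bit 12 is currently 0; set it via x | (1 << 12) = x | 4096
→ 1111011001101110 = 63086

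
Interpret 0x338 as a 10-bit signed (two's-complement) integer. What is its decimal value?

pattern = 1100111000 (MSB is 1 ⇒ negative)
Invert: 0011000111, add 1 → 0011001000 = 200, so the value is -200.
(Equivalently: 824 - 2^10 = 824 - 1024 = -200.)

-200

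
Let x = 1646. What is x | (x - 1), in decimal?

x = 11001101110 = 1646
x - 1 = 11001101101
OR    = 11001101111 = 1647
(x | (x - 1) sets all bits below the lowest set bit.)

1647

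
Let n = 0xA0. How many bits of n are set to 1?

2

0xA0 = 10100000
Count the 1s: 1 + 1 = 2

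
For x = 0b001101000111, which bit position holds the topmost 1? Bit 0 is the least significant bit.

0b001101000111 = 1101000111
The topmost 1 is at position 9 (since 2^9 = 512 ≤ 839 < 1024).

9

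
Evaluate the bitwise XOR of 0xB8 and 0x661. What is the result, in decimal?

1753

0xB8 = 00010111000
0x661 = 11001100001
XOR → 11011011001 = 1753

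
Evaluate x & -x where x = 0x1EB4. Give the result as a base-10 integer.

x = 1111010110100 = 7860
-x (two's complement) = …0000101001100
AND   = 0000000000100 = 4
(x & -x isolates the lowest set bit of x.)

4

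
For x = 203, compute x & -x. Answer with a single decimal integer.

x = 11001011 = 203
-x (two's complement) = …00110101
AND   = 00000001 = 1
(x & -x isolates the lowest set bit of x.)

1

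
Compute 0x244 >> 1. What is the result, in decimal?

290

0x244 = 1001000100
shift right by 1 → 0100100010 = 290
(equivalently, floor(580 / 2))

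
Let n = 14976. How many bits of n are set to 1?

5

14976 = 11101010000000
Count the 1s: 1 + 1 + 1 + 1 + 1 = 5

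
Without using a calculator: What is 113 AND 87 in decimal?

113 = 1110001
87 = 1010111
AND → 1010001 = 81

81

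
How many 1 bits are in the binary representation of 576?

576 = 1001000000
Count the 1s: 1 + 1 = 2

2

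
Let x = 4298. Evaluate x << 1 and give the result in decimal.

4298 = 01000011001010
shift left by 1 → 10000110010100 = 8596
(equivalently, 4298 × 2^1 = 4298 × 2)

8596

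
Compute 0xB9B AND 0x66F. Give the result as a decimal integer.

523

0xB9B = 101110011011
0x66F = 011001101111
AND → 001000001011 = 523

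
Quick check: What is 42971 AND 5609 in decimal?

1481

42971 = 1010011111011011
5609 = 0001010111101001
AND → 0000010111001001 = 1481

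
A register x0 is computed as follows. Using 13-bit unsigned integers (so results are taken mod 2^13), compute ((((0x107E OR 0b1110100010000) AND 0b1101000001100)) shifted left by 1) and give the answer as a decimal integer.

0x107E = 1000001111110
0b1110100010000 = 1110100010000
→ OR → 1110101111110 = 7550
0b1101000001100 = 1101000001100
→ AND → 1100000001100 = 6156
→ shifted left by 1 (mod 2^13) → 1000000011000 = 4120

4120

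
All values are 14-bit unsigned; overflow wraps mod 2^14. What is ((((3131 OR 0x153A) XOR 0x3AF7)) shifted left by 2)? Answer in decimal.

7984

3131 = 00110000111011
0x153A = 01010100111010
→ OR → 01110100111011 = 7483
0x3AF7 = 11101011110111
→ XOR → 10011111001100 = 10188
→ shifted left by 2 (mod 2^14) → 01111100110000 = 7984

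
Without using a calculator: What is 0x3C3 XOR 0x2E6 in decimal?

0x3C3 = 1111000011
0x2E6 = 1011100110
XOR → 0100100101 = 293

293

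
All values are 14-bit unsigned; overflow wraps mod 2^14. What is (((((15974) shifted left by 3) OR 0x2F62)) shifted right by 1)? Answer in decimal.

15974 = 11111001100110
→ shifted left by 3 (mod 2^14) → 11001100110000 = 13104
0x2F62 = 10111101100010
→ OR → 11111101110010 = 16242
→ shifted right by 1 → 01111110111001 = 8121

8121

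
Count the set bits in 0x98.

3

0x98 = 10011000
Count the 1s: 1 + 1 + 1 = 3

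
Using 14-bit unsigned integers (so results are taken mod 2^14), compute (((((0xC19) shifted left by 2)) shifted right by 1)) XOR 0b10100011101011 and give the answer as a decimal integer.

12505

0xC19 = 00110000011001
→ shifted left by 2 (mod 2^14) → 11000001100100 = 12388
→ shifted right by 1 → 01100000110010 = 6194
0b10100011101011 = 10100011101011
→ XOR → 11000011011001 = 12505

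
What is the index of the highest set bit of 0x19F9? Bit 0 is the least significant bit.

0x19F9 = 1100111111001
The topmost 1 is at position 12 (since 2^12 = 4096 ≤ 6649 < 8192).

12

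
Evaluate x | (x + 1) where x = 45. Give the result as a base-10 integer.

x = 101101 = 45
x + 1 = 101110
OR    = 101111 = 47
(x | (x + 1) sets the lowest cleared bit.)

47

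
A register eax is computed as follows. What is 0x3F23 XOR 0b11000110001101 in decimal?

3758

0x3F23 = 11111100100011
b = 11000110001101
XOR → 00111010101110 = 3758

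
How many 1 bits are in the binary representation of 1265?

1265 = 10011110001
Count the 1s: 1 + 1 + 1 + 1 + 1 + 1 = 6

6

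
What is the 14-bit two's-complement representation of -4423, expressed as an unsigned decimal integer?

11961

4423 in 14 bits: 01000101000111
Invert: 10111010111000
Add 1:  10111010111001 = 11961
(Check: 2^14 - 4423 = 16384 - 4423 = 11961.)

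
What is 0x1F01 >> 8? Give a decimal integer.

31

0x1F01 = 1111100000001
shift right by 8 → 0000000011111 = 31
(equivalently, floor(7937 / 256))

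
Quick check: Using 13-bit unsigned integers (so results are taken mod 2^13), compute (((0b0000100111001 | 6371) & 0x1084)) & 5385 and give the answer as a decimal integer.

4096

0b0000100111001 = 0000100111001
6371 = 1100011100011
→ | → 1100111111011 = 6651
0x1084 = 1000010000100
→ & → 1000010000000 = 4224
5385 = 1010100001001
→ & → 1000000000000 = 4096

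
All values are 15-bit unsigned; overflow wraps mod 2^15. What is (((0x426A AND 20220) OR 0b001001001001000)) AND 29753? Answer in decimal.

0x426A = 100001001101010
20220 = 100111011111100
→ AND → 100001001101000 = 17000
0b001001001001000 = 001001001001000
→ OR → 101001001101000 = 21096
29753 = 111010000111001
→ AND → 101000000101000 = 20520

20520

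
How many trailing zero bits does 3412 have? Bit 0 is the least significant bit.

3412 = 110101010100
Trailing zeros: 2, so the lowest set bit is bit 2 (value 4).

2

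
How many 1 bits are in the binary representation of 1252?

5

1252 = 10011100100
Count the 1s: 1 + 1 + 1 + 1 + 1 = 5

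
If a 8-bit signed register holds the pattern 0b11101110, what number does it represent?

-18

pattern = 11101110 (MSB is 1 ⇒ negative)
Invert: 00010001, add 1 → 00010010 = 18, so the value is -18.
(Equivalently: 238 - 2^8 = 238 - 256 = -18.)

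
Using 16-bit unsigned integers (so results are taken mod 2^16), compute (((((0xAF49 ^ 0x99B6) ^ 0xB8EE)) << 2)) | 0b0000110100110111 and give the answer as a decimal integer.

0xAF49 = 1010111101001001
0x99B6 = 1001100110110110
→ ^ → 0011011011111111 = 14079
0xB8EE = 1011100011101110
→ ^ → 1000111000010001 = 36369
→ << 2 (mod 2^16) → 0011100001000100 = 14404
0b0000110100110111 = 0000110100110111
→ | → 0011110101110111 = 15735

15735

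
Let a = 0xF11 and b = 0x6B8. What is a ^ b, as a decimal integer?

0xF11 = 111100010001
0x6B8 = 011010111000
XOR → 100110101001 = 2473

2473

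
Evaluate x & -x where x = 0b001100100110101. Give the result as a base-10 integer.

1

x = 1100100110101 = 6453
-x (two's complement) = …0011011001011
AND   = 0000000000001 = 1
(x & -x isolates the lowest set bit of x.)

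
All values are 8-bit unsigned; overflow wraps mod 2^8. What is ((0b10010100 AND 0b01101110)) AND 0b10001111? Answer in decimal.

4

0b10010100 = 10010100
0b01101110 = 01101110
→ AND → 00000100 = 4
0b10001111 = 10001111
→ AND → 00000100 = 4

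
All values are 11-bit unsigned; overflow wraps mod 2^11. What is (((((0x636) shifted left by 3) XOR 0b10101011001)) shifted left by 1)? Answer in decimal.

466

0x636 = 11000110110
→ shifted left by 3 (mod 2^11) → 00110110000 = 432
0b10101011001 = 10101011001
→ XOR → 10011101001 = 1257
→ shifted left by 1 (mod 2^11) → 00111010010 = 466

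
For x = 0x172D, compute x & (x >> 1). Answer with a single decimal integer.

x = 1011100101101 = 5933
x>>1 = 0101110010110
AND  = 0001100000100 = 772
(x & (x >> 1) has a 1 wherever x has two consecutive 1 bits.)

772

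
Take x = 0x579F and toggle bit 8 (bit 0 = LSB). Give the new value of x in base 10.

x = 0101011110011111
bit 8 is currently 1; toggle it via x ^ (1 << 8) = x ^ 256
→ 0101011010011111 = 22175

22175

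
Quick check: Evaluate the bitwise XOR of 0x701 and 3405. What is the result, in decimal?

0x701 = 011100000001
3405 = 110101001101
XOR → 101001001100 = 2636

2636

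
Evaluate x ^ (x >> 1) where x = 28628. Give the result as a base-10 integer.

22590

x = 110111111010100 = 28628
x>>1 = 011011111101010
XOR  = 101100000111110 = 22590
(x ^ (x >> 1) gives the standard binary-reflected Gray code of x.)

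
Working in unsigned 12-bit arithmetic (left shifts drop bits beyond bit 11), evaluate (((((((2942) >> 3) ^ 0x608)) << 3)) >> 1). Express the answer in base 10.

2942 = 101101111110
→ >> 3 → 000101101111 = 367
0x608 = 011000001000
→ ^ → 011101100111 = 1895
→ << 3 (mod 2^12) → 101100111000 = 2872
→ >> 1 → 010110011100 = 1436

1436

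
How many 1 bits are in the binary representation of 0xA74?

6

0xA74 = 101001110100
Count the 1s: 1 + 1 + 1 + 1 + 1 + 1 = 6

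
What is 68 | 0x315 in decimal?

853

68 = 0001000100
0x315 = 1100010101
 OR → 1101010101 = 853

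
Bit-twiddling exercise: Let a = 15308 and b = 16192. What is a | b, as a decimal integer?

16332

15308 = 11101111001100
16192 = 11111101000000
 OR → 11111111001100 = 16332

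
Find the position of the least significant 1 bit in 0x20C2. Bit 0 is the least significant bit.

1

0x20C2 = 10000011000010
Trailing zeros: 1, so the lowest set bit is bit 1 (value 2).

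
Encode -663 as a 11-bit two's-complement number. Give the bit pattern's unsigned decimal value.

1385

663 in 11 bits: 01010010111
Invert: 10101101000
Add 1:  10101101001 = 1385
(Check: 2^11 - 663 = 2048 - 663 = 1385.)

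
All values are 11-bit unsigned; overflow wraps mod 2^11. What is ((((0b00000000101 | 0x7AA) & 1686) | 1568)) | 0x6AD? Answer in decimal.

1711

0b00000000101 = 00000000101
0x7AA = 11110101010
→ | → 11110101111 = 1967
1686 = 11010010110
→ & → 11010000110 = 1670
1568 = 11000100000
→ | → 11010100110 = 1702
0x6AD = 11010101101
→ | → 11010101111 = 1711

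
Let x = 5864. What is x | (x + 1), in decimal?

5865

x = 1011011101000 = 5864
x + 1 = 1011011101001
OR    = 1011011101001 = 5865
(x | (x + 1) sets the lowest cleared bit.)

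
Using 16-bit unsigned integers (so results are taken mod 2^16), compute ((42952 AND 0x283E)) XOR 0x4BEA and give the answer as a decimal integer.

42952 = 1010011111001000
0x283E = 0010100000111110
→ AND → 0010000000001000 = 8200
0x4BEA = 0100101111101010
→ XOR → 0110101111100010 = 27618

27618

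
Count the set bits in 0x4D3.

6

0x4D3 = 10011010011
Count the 1s: 1 + 1 + 1 + 1 + 1 + 1 = 6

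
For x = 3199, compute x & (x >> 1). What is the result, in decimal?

1087

x = 110001111111 = 3199
x>>1 = 011000111111
AND  = 010000111111 = 1087
(x & (x >> 1) has a 1 wherever x has two consecutive 1 bits.)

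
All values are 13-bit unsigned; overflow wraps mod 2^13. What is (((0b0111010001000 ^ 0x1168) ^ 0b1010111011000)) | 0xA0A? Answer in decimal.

0b0111010001000 = 0111010001000
0x1168 = 1000101101000
→ ^ → 1111111100000 = 8160
0b1010111011000 = 1010111011000
→ ^ → 0101000111000 = 2616
0xA0A = 0101000001010
→ | → 0101000111010 = 2618

2618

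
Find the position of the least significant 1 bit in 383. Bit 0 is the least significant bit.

383 = 101111111
Trailing zeros: 0, so the lowest set bit is bit 0 (value 1).

0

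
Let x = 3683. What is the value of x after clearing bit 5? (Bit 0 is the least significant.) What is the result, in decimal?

x = 0111001100011
bit 5 is currently 1; clear it via x & ~(1 << 5) = x & ~32
→ 0111001000011 = 3651

3651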